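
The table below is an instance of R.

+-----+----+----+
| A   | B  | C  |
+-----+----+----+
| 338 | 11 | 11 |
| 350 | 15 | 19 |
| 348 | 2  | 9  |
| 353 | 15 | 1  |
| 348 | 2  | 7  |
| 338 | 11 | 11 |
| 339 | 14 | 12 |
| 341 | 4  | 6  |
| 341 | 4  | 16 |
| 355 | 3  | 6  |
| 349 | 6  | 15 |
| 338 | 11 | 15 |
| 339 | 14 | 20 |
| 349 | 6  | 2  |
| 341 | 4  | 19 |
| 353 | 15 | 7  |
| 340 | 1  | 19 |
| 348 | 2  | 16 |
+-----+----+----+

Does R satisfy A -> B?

Yes

A=338: 3 rows → B = 11, 11, 11 ✓
A=350: 1 row → B = 15 ✓
A=348: 3 rows → B = 2, 2, 2 ✓
A=353: 2 rows → B = 15, 15 ✓
A=339: 2 rows → B = 14, 14 ✓
A=341: 3 rows → B = 4, 4, 4 ✓
A=355: 1 row → B = 3 ✓
A=349: 2 rows → B = 6, 6 ✓
A=340: 1 row → B = 1 ✓
Every A value is associated with a single B value, so A -> B holds.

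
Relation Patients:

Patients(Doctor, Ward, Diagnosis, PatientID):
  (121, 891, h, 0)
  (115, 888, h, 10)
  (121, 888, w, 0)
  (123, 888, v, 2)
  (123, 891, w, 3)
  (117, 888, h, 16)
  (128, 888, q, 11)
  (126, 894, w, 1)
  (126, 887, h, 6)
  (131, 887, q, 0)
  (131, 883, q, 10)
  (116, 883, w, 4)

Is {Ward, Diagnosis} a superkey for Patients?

No

Two distinct rows share (Ward=888, Diagnosis=h), so {Ward, Diagnosis} does not determine every attribute — not a superkey.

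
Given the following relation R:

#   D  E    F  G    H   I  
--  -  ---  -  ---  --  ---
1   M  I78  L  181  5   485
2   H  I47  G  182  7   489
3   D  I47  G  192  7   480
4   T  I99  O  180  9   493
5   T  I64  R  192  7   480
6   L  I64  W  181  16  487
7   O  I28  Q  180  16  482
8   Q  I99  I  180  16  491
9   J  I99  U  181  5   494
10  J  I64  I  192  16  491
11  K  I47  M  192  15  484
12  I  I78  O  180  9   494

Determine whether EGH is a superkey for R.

Yes

All 12 rows have distinct EGH values, so EGH → (all attributes) holds and EGH is a superkey.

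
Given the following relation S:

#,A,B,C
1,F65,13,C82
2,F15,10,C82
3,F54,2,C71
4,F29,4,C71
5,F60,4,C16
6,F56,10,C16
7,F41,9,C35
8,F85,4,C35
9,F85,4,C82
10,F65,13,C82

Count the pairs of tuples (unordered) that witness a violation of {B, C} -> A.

0

(B=13, C=C82): all 2 rows agree on A — 0 pairs.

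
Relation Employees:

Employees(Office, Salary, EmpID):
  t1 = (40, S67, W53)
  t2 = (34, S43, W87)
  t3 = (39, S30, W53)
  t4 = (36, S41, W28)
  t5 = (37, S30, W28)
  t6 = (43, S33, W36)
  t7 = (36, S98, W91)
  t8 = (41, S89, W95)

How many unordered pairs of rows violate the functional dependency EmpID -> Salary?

EmpID=W53: violating pairs (1,3) — 1 pair.
EmpID=W28: violating pairs (4,5) — 1 pair.

2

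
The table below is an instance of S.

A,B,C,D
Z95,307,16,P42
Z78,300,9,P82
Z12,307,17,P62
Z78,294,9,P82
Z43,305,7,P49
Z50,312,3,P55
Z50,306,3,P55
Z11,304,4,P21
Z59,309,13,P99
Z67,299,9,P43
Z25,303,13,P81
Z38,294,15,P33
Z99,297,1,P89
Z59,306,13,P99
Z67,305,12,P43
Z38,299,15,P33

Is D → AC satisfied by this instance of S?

No

D=P42: 1 row → {A,C} = (Z95, 16) ✓
D=P82: 2 rows → {A,C} = (Z78, 9), (Z78, 9) ✓
D=P62: 1 row → {A,C} = (Z12, 17) ✓
D=P49: 1 row → {A,C} = (Z43, 7) ✓
D=P55: 2 rows → {A,C} = (Z50, 3), (Z50, 3) ✓
D=P21: 1 row → {A,C} = (Z11, 4) ✓
D=P99: 2 rows → {A,C} = (Z59, 13), (Z59, 13) ✓
D=P43: 2 rows → {A,C} takes values {(Z67, 9), (Z67, 12)} — violation
D=P81: 1 row → {A,C} = (Z25, 13) ✓
D=P33: 2 rows → {A,C} = (Z38, 15), (Z38, 15) ✓
D=P89: 1 row → {A,C} = (Z99, 1) ✓
Two rows agree on D but differ on AC, so D → AC does not hold.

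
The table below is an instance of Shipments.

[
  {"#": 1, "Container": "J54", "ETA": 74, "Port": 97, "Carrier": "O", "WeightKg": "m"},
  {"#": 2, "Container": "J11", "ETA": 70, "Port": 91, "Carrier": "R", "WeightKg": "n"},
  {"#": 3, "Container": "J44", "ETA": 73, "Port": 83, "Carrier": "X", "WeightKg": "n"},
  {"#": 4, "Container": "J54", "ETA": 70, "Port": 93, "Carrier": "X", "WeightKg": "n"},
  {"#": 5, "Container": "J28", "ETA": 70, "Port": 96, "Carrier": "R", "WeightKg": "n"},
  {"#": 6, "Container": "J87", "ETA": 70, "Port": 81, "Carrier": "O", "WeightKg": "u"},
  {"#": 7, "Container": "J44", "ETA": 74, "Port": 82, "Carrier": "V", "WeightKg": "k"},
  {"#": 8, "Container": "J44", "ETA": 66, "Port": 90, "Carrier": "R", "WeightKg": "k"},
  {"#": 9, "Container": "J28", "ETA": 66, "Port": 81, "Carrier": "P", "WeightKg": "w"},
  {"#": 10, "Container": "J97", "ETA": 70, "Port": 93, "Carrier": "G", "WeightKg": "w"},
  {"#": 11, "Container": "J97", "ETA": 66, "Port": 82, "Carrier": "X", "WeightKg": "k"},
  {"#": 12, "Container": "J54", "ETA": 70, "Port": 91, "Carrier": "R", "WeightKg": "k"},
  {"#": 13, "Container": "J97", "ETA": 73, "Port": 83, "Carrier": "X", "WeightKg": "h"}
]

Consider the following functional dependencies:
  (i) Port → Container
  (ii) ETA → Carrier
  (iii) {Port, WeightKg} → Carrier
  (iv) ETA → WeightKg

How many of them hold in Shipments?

0

(i) Port → Container: Port=91: rows 2, 12 → Container takes values {J11, J54} — violation; Port=83: rows 3, 13 → Container takes values {J44, J97} — violation; Port=93: rows 4, 10 → Container takes values {J54, J97} — violation; Port=81: rows 6, 9 → Container takes values {J87, J28} — violation; Port=82: rows 7, 11 → Container takes values {J44, J97} — violation — fails.
(ii) ETA → Carrier: ETA=74: rows 1, 7 → Carrier takes values {O, V} — violation; ETA=70: rows 2, 4, 5, 6, 10, 12 → Carrier takes values {R, X, O, G} — violation; ETA=66: rows 8, 9, 11 → Carrier takes values {R, P, X} — violation — fails.
(iii) {Port, WeightKg} → Carrier: (Port=82, WeightKg=k): rows 7, 11 → Carrier takes values {V, X} — violation — fails.
(iv) ETA → WeightKg: ETA=74: rows 1, 7 → WeightKg takes values {m, k} — violation; ETA=70: rows 2, 4, 5, 6, 10, 12 → WeightKg takes values {n, u, w, k} — violation; ETA=73: rows 3, 13 → WeightKg takes values {n, h} — violation; ETA=66: rows 8, 9, 11 → WeightKg takes values {k, w} — violation — fails.
None of the 4 dependencies hold.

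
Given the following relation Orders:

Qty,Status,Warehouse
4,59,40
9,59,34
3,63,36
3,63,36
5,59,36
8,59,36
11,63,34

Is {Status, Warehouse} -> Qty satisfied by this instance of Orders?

(Status=59, Warehouse=40): 1 row → Qty = 4 ✓
(Status=59, Warehouse=34): 1 row → Qty = 9 ✓
(Status=63, Warehouse=36): 2 rows → Qty = 3, 3 ✓
(Status=59, Warehouse=36): 2 rows → Qty takes values {5, 8} — violation
(Status=63, Warehouse=34): 1 row → Qty = 11 ✓
Two rows agree on {Status, Warehouse} but differ on Qty, so {Status, Warehouse} -> Qty does not hold.

No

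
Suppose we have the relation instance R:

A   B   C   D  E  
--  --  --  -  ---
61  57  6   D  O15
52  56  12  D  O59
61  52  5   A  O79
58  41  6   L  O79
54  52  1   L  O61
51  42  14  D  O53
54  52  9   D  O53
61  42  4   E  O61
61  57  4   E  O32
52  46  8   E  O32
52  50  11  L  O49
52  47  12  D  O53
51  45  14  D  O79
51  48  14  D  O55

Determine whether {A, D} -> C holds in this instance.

(A=61, D=D): 1 row → C = 6 ✓
(A=52, D=D): 2 rows → C = 12, 12 ✓
(A=61, D=A): 1 row → C = 5 ✓
(A=58, D=L): 1 row → C = 6 ✓
(A=54, D=L): 1 row → C = 1 ✓
(A=51, D=D): 3 rows → C = 14, 14, 14 ✓
(A=54, D=D): 1 row → C = 9 ✓
(A=61, D=E): 2 rows → C = 4, 4 ✓
(A=52, D=E): 1 row → C = 8 ✓
(A=52, D=L): 1 row → C = 11 ✓
Every {A, D} value is associated with a single C value, so {A, D} -> C holds.

Yes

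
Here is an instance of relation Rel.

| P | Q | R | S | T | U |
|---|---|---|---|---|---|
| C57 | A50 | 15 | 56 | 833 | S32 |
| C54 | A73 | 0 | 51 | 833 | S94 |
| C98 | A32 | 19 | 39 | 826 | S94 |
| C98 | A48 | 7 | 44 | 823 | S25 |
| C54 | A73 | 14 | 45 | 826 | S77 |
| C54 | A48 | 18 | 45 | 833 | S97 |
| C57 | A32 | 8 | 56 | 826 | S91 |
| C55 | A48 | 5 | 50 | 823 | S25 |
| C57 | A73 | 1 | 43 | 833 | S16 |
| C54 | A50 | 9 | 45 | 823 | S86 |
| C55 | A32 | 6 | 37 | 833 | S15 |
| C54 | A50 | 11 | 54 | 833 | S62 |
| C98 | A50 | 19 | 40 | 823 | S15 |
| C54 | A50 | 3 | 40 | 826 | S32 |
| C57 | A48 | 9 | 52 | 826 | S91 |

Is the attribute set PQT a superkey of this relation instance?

Yes

All 15 rows have distinct PQT values, so PQT → (all attributes) holds and PQT is a superkey.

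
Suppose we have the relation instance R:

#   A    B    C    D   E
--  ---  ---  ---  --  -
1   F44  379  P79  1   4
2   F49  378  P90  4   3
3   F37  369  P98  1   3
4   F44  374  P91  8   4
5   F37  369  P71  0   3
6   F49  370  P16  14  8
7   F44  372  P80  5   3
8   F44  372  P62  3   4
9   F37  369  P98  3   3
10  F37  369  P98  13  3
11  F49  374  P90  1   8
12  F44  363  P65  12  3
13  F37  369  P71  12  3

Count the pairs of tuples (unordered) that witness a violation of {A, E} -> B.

5

(A=F44, E=4): violating pairs (1,4), (1,8), (4,8) — 3 pairs.
(A=F37, E=3): all 5 rows agree on B — 0 pairs.
(A=F49, E=8): violating pairs (6,11) — 1 pair.
(A=F44, E=3): violating pairs (7,12) — 1 pair.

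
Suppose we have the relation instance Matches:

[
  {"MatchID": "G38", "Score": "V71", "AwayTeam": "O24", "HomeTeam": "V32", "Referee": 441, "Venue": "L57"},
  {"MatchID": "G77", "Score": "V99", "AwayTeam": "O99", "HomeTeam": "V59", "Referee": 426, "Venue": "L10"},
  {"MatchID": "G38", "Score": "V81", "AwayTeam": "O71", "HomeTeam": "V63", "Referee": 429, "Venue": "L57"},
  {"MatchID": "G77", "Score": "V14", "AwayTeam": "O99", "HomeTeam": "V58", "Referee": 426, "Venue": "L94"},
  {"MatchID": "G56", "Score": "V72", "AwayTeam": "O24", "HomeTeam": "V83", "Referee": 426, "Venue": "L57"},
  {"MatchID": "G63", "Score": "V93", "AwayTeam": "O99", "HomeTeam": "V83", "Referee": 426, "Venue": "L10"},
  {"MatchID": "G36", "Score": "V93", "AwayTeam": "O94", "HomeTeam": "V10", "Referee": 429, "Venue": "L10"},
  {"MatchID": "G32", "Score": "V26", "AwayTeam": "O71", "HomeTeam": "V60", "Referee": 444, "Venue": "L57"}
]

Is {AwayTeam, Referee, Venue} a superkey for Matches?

No

Two distinct rows share (AwayTeam=O99, Referee=426, Venue=L10), so {AwayTeam, Referee, Venue} does not determine every attribute — not a superkey.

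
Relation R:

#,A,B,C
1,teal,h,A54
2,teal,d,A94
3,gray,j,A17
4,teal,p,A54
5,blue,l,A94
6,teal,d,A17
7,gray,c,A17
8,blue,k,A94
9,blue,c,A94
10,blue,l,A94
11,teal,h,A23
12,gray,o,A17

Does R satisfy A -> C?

No

A=teal: rows 1, 2, 4, 6, 11 → C takes values {A54, A94, A17, A23} — violation
A=gray: rows 3, 7, 12 → C = A17, A17, A17 ✓
A=blue: rows 5, 8, 9, 10 → C = A94, A94, A94, A94 ✓
Two rows agree on A but differ on C, so A -> C does not hold.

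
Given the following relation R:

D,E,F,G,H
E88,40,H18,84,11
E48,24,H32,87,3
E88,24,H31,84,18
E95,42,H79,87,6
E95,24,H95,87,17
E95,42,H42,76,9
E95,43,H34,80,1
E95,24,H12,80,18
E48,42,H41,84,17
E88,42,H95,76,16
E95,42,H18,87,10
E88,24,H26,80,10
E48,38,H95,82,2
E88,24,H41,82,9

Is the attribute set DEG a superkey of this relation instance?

Two distinct rows share (D=E95, E=42, G=87), so DEG does not determine every attribute — not a superkey.

No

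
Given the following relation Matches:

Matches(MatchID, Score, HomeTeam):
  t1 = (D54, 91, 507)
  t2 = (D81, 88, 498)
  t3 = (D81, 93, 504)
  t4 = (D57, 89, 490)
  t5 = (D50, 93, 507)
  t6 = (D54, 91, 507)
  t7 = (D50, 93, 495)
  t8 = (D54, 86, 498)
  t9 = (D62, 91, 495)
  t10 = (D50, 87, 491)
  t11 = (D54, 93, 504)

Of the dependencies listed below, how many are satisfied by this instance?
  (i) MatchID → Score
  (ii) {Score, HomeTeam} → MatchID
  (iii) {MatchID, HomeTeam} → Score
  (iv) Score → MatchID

(i) MatchID → Score: MatchID=D54: rows 1, 6, 8, 11 → Score takes values {91, 86, 93} — violation; MatchID=D81: rows 2, 3 → Score takes values {88, 93} — violation; MatchID=D50: rows 5, 7, 10 → Score takes values {93, 87} — violation — fails.
(ii) {Score, HomeTeam} → MatchID: (Score=93, HomeTeam=504): rows 3, 11 → MatchID takes values {D81, D54} — violation — fails.
(iii) {MatchID, HomeTeam} → Score: every LHS value maps to a single RHS value — holds.
(iv) Score → MatchID: Score=91: rows 1, 6, 9 → MatchID takes values {D54, D62} — violation; Score=93: rows 3, 5, 7, 11 → MatchID takes values {D81, D50, D54} — violation — fails.
1 of the 4 dependencies holds.

1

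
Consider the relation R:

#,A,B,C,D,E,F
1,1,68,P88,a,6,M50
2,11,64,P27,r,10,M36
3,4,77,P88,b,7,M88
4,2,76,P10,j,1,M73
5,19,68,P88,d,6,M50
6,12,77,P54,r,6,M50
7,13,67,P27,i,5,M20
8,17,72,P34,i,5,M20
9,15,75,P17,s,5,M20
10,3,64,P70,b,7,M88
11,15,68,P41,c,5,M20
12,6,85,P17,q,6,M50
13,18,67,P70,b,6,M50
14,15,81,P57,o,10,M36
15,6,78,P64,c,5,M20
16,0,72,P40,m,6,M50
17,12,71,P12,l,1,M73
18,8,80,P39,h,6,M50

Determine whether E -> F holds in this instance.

Yes

E=6: rows 1, 5, 6, 12, 13, 16, 18 → F = M50, M50, M50, M50, M50, M50, M50 ✓
E=10: rows 2, 14 → F = M36, M36 ✓
E=7: rows 3, 10 → F = M88, M88 ✓
E=1: rows 4, 17 → F = M73, M73 ✓
E=5: rows 7, 8, 9, 11, 15 → F = M20, M20, M20, M20, M20 ✓
Every E value is associated with a single F value, so E -> F holds.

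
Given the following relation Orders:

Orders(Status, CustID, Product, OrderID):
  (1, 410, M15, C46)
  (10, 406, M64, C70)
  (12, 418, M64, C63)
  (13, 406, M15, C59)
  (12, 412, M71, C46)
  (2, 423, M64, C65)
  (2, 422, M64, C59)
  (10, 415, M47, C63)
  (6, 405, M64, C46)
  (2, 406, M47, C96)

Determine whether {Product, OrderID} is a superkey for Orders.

Yes

All 10 rows have distinct {Product, OrderID} values, so {Product, OrderID} → (all attributes) holds and {Product, OrderID} is a superkey.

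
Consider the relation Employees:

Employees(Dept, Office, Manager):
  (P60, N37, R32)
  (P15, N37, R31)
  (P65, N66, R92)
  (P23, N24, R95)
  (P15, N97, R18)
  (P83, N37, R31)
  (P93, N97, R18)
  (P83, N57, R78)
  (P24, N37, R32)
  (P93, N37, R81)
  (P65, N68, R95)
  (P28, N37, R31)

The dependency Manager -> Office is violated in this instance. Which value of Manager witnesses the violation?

R95

Manager=R32: 2 rows → Office = N37, N37 ✓
Manager=R31: 3 rows → Office = N37, N37, N37 ✓
Manager=R92: 1 row → Office = N66 ✓
Manager=R95: 2 rows → Office takes values {N24, N68} — violation
Manager=R18: 2 rows → Office = N97, N97 ✓
Manager=R78: 1 row → Office = N57 ✓
Manager=R81: 1 row → Office = N37 ✓
The only Manager value with inconsistent Office is Manager=R95.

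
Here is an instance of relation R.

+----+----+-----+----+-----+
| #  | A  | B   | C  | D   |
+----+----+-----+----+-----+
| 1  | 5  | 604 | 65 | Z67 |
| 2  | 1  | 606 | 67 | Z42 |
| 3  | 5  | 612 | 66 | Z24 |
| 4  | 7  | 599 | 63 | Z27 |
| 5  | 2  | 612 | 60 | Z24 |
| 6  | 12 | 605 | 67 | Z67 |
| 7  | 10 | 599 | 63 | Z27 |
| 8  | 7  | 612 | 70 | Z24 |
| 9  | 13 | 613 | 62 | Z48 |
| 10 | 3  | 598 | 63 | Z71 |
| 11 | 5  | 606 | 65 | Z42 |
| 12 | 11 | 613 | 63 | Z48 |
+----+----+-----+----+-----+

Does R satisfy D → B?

No

D=Z67: rows 1, 6 → B takes values {604, 605} — violation
D=Z42: rows 2, 11 → B = 606, 606 ✓
D=Z24: rows 3, 5, 8 → B = 612, 612, 612 ✓
D=Z27: rows 4, 7 → B = 599, 599 ✓
D=Z48: rows 9, 12 → B = 613, 613 ✓
D=Z71: row 10 → B = 598 ✓
Two rows agree on D but differ on B, so D → B does not hold.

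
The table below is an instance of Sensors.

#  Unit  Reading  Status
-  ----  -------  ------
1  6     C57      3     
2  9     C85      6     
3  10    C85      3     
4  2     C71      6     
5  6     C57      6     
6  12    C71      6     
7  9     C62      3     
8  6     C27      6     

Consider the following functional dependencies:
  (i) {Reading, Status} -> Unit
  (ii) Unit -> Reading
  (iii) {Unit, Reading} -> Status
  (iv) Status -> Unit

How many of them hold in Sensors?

(i) {Reading, Status} -> Unit: (Reading=C71, Status=6): rows 4, 6 → Unit takes values {2, 12} — violation — fails.
(ii) Unit -> Reading: Unit=6: rows 1, 5, 8 → Reading takes values {C57, C27} — violation; Unit=9: rows 2, 7 → Reading takes values {C85, C62} — violation — fails.
(iii) {Unit, Reading} -> Status: (Unit=6, Reading=C57): rows 1, 5 → Status takes values {3, 6} — violation — fails.
(iv) Status -> Unit: Status=3: rows 1, 3, 7 → Unit takes values {6, 10, 9} — violation; Status=6: rows 2, 4, 5, 6, 8 → Unit takes values {9, 2, 6, 12} — violation — fails.
None of the 4 dependencies hold.

0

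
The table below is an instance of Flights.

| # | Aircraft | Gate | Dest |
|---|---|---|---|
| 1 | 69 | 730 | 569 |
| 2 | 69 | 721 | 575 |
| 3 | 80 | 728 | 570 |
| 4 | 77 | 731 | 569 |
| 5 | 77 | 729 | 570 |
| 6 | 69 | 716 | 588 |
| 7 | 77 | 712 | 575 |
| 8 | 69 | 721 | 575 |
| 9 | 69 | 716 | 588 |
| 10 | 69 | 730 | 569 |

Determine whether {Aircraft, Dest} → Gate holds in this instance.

Yes

(Aircraft=69, Dest=569): rows 1, 10 → Gate = 730, 730 ✓
(Aircraft=69, Dest=575): rows 2, 8 → Gate = 721, 721 ✓
(Aircraft=80, Dest=570): row 3 → Gate = 728 ✓
(Aircraft=77, Dest=569): row 4 → Gate = 731 ✓
(Aircraft=77, Dest=570): row 5 → Gate = 729 ✓
(Aircraft=69, Dest=588): rows 6, 9 → Gate = 716, 716 ✓
(Aircraft=77, Dest=575): row 7 → Gate = 712 ✓
Every {Aircraft, Dest} value is associated with a single Gate value, so {Aircraft, Dest} → Gate holds.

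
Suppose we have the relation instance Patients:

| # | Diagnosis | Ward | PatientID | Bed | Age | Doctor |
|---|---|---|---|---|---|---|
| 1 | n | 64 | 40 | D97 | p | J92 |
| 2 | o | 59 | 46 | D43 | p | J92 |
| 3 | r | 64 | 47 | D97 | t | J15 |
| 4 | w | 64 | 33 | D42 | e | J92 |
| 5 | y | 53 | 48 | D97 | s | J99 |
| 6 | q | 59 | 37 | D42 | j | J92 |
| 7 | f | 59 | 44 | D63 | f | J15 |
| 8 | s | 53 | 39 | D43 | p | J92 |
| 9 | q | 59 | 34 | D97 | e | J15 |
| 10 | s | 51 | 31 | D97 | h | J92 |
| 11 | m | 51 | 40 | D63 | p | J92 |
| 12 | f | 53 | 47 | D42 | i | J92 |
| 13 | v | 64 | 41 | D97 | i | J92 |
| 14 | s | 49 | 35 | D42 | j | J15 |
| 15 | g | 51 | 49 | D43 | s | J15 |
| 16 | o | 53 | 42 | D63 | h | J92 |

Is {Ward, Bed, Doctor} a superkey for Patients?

Rows 1 and 13 have the same {Ward, Bed, Doctor} value (Ward=64, Bed=D97, Doctor=J92) but are distinct tuples, so {Ward, Bed, Doctor} does not determine every attribute — not a superkey.

No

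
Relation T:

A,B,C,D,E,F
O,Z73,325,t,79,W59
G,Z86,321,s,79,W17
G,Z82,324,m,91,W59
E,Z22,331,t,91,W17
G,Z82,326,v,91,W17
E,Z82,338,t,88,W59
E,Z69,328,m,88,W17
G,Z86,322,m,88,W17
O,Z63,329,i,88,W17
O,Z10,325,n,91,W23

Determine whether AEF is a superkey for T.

All 10 rows have distinct AEF values, so AEF → (all attributes) holds and AEF is a superkey.

Yes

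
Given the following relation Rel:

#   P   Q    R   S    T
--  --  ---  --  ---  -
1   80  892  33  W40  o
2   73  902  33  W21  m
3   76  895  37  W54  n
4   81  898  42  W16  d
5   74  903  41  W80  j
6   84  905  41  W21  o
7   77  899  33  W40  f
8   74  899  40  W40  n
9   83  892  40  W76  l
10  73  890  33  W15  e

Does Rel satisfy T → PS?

T=o: rows 1, 6 → {P,S} takes values {(80, W40), (84, W21)} — violation
T=m: row 2 → {P,S} = (73, W21) ✓
T=n: rows 3, 8 → {P,S} takes values {(76, W54), (74, W40)} — violation
T=d: row 4 → {P,S} = (81, W16) ✓
T=j: row 5 → {P,S} = (74, W80) ✓
T=f: row 7 → {P,S} = (77, W40) ✓
T=l: row 9 → {P,S} = (83, W76) ✓
T=e: row 10 → {P,S} = (73, W15) ✓
Two rows agree on T but differ on PS, so T → PS does not hold.

No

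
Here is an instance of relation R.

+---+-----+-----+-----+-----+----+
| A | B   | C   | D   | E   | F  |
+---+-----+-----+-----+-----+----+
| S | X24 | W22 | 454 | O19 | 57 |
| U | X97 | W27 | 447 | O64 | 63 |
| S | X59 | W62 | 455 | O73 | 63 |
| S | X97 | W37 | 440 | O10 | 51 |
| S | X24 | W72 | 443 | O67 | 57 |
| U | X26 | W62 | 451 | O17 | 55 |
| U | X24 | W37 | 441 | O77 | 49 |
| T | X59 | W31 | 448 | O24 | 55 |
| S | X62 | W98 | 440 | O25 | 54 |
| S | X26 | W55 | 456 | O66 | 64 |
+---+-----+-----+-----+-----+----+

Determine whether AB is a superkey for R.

Two distinct rows share (A=S, B=X24), so AB does not determine every attribute — not a superkey.

No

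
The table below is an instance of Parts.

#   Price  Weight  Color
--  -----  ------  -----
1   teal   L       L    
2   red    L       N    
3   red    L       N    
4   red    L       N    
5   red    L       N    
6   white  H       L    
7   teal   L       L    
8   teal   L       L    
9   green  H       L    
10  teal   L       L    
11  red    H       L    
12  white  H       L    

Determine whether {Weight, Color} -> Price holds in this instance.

No

(Weight=L, Color=L): rows 1, 7, 8, 10 → Price = teal, teal, teal, teal ✓
(Weight=L, Color=N): rows 2, 3, 4, 5 → Price = red, red, red, red ✓
(Weight=H, Color=L): rows 6, 9, 11, 12 → Price takes values {white, green, red} — violation
Two rows agree on {Weight, Color} but differ on Price, so {Weight, Color} -> Price does not hold.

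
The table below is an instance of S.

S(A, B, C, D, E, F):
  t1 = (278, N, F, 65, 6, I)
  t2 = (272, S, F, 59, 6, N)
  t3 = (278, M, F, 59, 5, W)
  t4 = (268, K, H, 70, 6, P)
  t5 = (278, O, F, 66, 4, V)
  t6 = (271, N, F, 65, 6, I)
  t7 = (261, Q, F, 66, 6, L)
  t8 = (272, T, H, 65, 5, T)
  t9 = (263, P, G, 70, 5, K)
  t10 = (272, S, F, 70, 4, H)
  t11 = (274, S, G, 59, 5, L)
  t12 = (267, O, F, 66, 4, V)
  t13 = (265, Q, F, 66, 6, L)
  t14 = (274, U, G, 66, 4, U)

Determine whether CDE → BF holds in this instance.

Yes

(C=F, D=65, E=6): rows 1, 6 → {B,F} = (N, I), (N, I) ✓
(C=F, D=59, E=6): row 2 → {B,F} = (S, N) ✓
(C=F, D=59, E=5): row 3 → {B,F} = (M, W) ✓
(C=H, D=70, E=6): row 4 → {B,F} = (K, P) ✓
(C=F, D=66, E=4): rows 5, 12 → {B,F} = (O, V), (O, V) ✓
(C=F, D=66, E=6): rows 7, 13 → {B,F} = (Q, L), (Q, L) ✓
(C=H, D=65, E=5): row 8 → {B,F} = (T, T) ✓
(C=G, D=70, E=5): row 9 → {B,F} = (P, K) ✓
(C=F, D=70, E=4): row 10 → {B,F} = (S, H) ✓
(C=G, D=59, E=5): row 11 → {B,F} = (S, L) ✓
(C=G, D=66, E=4): row 14 → {B,F} = (U, U) ✓
Every CDE value is associated with a single BF value, so CDE → BF holds.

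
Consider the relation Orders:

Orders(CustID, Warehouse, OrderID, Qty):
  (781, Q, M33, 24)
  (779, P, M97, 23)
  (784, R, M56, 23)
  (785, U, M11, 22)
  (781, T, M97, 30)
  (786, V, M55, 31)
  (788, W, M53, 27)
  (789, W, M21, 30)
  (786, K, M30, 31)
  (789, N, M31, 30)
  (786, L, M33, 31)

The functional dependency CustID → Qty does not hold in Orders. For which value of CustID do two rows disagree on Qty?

CustID=781: 2 rows → Qty takes values {24, 30} — violation
CustID=779: 1 row → Qty = 23 ✓
CustID=784: 1 row → Qty = 23 ✓
CustID=785: 1 row → Qty = 22 ✓
CustID=786: 3 rows → Qty = 31, 31, 31 ✓
CustID=788: 1 row → Qty = 27 ✓
CustID=789: 2 rows → Qty = 30, 30 ✓
The only CustID value with inconsistent Qty is CustID=781.

781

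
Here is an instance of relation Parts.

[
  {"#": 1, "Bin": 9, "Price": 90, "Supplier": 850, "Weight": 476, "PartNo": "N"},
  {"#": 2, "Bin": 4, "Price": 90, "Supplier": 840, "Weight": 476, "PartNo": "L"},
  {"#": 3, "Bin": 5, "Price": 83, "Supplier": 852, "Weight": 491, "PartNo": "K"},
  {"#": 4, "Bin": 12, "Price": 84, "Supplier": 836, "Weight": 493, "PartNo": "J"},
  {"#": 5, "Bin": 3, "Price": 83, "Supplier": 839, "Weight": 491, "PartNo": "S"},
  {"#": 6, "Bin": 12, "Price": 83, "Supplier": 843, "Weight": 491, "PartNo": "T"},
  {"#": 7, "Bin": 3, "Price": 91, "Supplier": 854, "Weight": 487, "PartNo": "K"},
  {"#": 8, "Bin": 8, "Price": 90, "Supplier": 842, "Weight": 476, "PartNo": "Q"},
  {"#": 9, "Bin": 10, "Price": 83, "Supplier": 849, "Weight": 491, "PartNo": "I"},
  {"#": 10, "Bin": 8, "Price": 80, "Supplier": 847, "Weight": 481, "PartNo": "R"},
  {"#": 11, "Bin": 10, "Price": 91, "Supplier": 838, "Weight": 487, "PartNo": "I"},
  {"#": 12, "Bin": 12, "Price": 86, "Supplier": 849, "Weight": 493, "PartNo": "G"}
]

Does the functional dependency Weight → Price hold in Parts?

No

Weight=476: rows 1, 2, 8 → Price = 90, 90, 90 ✓
Weight=491: rows 3, 5, 6, 9 → Price = 83, 83, 83, 83 ✓
Weight=493: rows 4, 12 → Price takes values {84, 86} — violation
Weight=487: rows 7, 11 → Price = 91, 91 ✓
Weight=481: row 10 → Price = 80 ✓
Two rows agree on Weight but differ on Price, so Weight → Price does not hold.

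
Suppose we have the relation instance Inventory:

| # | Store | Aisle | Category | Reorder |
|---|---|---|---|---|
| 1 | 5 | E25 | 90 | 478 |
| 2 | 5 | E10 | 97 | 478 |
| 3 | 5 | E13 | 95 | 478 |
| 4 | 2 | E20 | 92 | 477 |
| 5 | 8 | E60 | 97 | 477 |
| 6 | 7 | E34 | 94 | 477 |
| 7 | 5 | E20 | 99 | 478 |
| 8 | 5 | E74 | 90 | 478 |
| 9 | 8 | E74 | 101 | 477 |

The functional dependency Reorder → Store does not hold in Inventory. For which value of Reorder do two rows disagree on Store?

Reorder=478: rows 1, 2, 3, 7, 8 → Store = 5, 5, 5, 5, 5 ✓
Reorder=477: rows 4, 5, 6, 9 → Store takes values {2, 8, 7} — violation
The only Reorder value with inconsistent Store is Reorder=477.

477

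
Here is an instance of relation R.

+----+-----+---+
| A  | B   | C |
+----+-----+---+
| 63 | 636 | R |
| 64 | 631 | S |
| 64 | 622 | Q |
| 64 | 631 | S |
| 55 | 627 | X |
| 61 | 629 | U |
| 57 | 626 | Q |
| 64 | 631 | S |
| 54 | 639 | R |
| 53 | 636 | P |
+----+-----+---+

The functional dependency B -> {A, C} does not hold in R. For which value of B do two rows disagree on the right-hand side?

B=636: 2 rows → {A,C} takes values {(63, R), (53, P)} — violation
B=631: 3 rows → {A,C} = (64, S), (64, S), (64, S) ✓
B=622: 1 row → {A,C} = (64, Q) ✓
B=627: 1 row → {A,C} = (55, X) ✓
B=629: 1 row → {A,C} = (61, U) ✓
B=626: 1 row → {A,C} = (57, Q) ✓
B=639: 1 row → {A,C} = (54, R) ✓
The only B value with inconsistent RHS is B=636.

636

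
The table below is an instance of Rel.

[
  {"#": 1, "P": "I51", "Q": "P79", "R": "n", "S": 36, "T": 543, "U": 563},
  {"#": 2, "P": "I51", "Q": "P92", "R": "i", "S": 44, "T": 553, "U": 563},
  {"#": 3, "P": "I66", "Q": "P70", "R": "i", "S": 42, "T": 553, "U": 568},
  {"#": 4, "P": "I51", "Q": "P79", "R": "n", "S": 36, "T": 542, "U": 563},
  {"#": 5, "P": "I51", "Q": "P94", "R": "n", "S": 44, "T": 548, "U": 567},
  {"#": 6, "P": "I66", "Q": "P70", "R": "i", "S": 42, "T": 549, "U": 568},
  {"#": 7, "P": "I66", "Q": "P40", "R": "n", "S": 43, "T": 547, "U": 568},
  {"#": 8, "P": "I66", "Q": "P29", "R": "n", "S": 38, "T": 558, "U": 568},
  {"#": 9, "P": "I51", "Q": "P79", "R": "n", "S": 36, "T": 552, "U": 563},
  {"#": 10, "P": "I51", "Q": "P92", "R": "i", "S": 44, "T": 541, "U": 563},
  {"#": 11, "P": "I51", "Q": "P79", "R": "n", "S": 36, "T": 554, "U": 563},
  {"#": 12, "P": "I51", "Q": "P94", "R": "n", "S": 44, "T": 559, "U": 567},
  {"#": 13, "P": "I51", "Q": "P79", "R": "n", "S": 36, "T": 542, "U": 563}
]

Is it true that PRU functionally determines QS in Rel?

No

(P=I51, R=n, U=563): rows 1, 4, 9, 11, 13 → {Q,S} = (P79, 36), (P79, 36), (P79, 36), (P79, 36), (P79, 36) ✓
(P=I51, R=i, U=563): rows 2, 10 → {Q,S} = (P92, 44), (P92, 44) ✓
(P=I66, R=i, U=568): rows 3, 6 → {Q,S} = (P70, 42), (P70, 42) ✓
(P=I51, R=n, U=567): rows 5, 12 → {Q,S} = (P94, 44), (P94, 44) ✓
(P=I66, R=n, U=568): rows 7, 8 → {Q,S} takes values {(P40, 43), (P29, 38)} — violation
Two rows agree on PRU but differ on QS, so PRU -> QS does not hold.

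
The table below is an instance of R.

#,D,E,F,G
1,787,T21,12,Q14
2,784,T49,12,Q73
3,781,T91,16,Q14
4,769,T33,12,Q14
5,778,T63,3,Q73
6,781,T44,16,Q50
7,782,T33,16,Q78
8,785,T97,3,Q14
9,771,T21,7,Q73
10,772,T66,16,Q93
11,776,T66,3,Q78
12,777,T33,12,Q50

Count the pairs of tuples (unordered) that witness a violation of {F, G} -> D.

(F=12, G=Q14): violating pairs (1,4) — 1 pair.

1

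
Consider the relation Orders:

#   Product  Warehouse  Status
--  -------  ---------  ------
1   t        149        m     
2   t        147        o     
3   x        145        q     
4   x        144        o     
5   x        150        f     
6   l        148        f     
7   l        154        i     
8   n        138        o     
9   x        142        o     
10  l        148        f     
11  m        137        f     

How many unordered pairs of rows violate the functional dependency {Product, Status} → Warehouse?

1

(Product=x, Status=o): violating pairs (4,9) — 1 pair.
(Product=l, Status=f): all 2 rows agree on Warehouse — 0 pairs.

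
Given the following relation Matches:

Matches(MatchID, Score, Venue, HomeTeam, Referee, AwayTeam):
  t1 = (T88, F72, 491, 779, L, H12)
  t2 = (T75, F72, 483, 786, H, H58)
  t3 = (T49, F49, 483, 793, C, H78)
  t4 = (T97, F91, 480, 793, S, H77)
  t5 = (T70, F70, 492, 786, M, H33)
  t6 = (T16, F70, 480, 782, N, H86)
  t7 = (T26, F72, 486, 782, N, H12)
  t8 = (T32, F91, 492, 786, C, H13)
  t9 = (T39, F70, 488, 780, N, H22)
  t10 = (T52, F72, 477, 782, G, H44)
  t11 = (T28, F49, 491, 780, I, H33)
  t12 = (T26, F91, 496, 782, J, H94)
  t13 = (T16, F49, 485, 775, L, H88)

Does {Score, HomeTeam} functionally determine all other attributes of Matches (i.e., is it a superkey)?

Rows 7 and 10 have the same {Score, HomeTeam} value (Score=F72, HomeTeam=782) but are distinct tuples, so {Score, HomeTeam} does not determine every attribute — not a superkey.

No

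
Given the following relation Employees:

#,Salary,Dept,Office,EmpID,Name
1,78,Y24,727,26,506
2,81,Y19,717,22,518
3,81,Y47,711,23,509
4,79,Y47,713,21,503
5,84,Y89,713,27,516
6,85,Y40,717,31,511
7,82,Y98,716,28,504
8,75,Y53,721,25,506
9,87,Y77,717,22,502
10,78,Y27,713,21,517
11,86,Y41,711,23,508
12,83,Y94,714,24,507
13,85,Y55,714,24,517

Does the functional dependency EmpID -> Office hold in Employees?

EmpID=26: row 1 → Office = 727 ✓
EmpID=22: rows 2, 9 → Office = 717, 717 ✓
EmpID=23: rows 3, 11 → Office = 711, 711 ✓
EmpID=21: rows 4, 10 → Office = 713, 713 ✓
EmpID=27: row 5 → Office = 713 ✓
EmpID=31: row 6 → Office = 717 ✓
EmpID=28: row 7 → Office = 716 ✓
EmpID=25: row 8 → Office = 721 ✓
EmpID=24: rows 12, 13 → Office = 714, 714 ✓
Every EmpID value is associated with a single Office value, so EmpID -> Office holds.

Yes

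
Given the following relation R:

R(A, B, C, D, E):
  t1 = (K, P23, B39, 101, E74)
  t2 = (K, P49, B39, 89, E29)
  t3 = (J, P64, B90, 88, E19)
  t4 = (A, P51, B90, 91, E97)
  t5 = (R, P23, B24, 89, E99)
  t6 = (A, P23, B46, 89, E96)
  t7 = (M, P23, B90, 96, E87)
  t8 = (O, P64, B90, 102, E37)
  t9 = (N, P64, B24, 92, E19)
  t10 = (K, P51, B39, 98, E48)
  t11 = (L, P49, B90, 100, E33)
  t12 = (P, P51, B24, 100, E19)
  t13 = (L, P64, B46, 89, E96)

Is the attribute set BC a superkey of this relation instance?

Rows 3 and 8 have the same BC value (B=P64, C=B90) but are distinct tuples, so BC does not determine every attribute — not a superkey.

No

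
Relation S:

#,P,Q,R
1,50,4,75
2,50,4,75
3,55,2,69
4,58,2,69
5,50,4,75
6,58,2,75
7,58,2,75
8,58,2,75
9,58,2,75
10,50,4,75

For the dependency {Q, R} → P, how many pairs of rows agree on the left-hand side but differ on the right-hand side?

1

(Q=4, R=75): all 4 rows agree on P — 0 pairs.
(Q=2, R=69): violating pairs (3,4) — 1 pair.
(Q=2, R=75): all 4 rows agree on P — 0 pairs.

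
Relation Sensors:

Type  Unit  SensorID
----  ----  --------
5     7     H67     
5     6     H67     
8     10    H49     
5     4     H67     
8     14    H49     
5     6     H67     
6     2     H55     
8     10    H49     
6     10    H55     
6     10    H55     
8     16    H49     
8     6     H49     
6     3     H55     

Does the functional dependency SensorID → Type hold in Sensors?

SensorID=H67: 4 rows → Type = 5, 5, 5, 5 ✓
SensorID=H49: 5 rows → Type = 8, 8, 8, 8, 8 ✓
SensorID=H55: 4 rows → Type = 6, 6, 6, 6 ✓
Every SensorID value is associated with a single Type value, so SensorID → Type holds.

Yes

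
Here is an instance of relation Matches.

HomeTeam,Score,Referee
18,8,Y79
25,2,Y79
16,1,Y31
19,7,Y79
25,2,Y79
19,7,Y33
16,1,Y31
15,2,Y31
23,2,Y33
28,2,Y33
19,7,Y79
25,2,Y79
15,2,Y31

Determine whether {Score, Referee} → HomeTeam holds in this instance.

(Score=8, Referee=Y79): 1 row → HomeTeam = 18 ✓
(Score=2, Referee=Y79): 3 rows → HomeTeam = 25, 25, 25 ✓
(Score=1, Referee=Y31): 2 rows → HomeTeam = 16, 16 ✓
(Score=7, Referee=Y79): 2 rows → HomeTeam = 19, 19 ✓
(Score=7, Referee=Y33): 1 row → HomeTeam = 19 ✓
(Score=2, Referee=Y31): 2 rows → HomeTeam = 15, 15 ✓
(Score=2, Referee=Y33): 2 rows → HomeTeam takes values {23, 28} — violation
Two rows agree on {Score, Referee} but differ on HomeTeam, so {Score, Referee} → HomeTeam does not hold.

No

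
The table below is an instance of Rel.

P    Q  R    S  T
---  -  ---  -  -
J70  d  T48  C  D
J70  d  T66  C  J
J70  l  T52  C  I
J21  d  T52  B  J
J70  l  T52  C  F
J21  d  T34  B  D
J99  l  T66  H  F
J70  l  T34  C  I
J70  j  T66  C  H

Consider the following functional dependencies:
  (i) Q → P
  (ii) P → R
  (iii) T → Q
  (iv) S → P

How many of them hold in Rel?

2

(i) Q → P: Q=d: 4 rows → P takes values {J70, J21} — violation; Q=l: 4 rows → P takes values {J70, J99} — violation — fails.
(ii) P → R: P=J70: 6 rows → R takes values {T48, T66, T52, T34} — violation; P=J21: 2 rows → R takes values {T52, T34} — violation — fails.
(iii) T → Q: every LHS value maps to a single RHS value — holds.
(iv) S → P: every LHS value maps to a single RHS value — holds.
2 of the 4 dependencies hold.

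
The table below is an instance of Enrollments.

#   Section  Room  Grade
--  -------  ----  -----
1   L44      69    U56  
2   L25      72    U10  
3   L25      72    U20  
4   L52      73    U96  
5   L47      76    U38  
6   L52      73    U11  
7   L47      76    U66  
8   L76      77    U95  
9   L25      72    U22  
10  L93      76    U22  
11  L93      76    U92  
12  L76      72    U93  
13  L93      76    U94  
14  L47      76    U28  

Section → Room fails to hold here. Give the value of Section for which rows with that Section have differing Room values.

Section=L44: row 1 → Room = 69 ✓
Section=L25: rows 2, 3, 9 → Room = 72, 72, 72 ✓
Section=L52: rows 4, 6 → Room = 73, 73 ✓
Section=L47: rows 5, 7, 14 → Room = 76, 76, 76 ✓
Section=L76: rows 8, 12 → Room takes values {77, 72} — violation
Section=L93: rows 10, 11, 13 → Room = 76, 76, 76 ✓
The only Section value with inconsistent Room is Section=L76.

L76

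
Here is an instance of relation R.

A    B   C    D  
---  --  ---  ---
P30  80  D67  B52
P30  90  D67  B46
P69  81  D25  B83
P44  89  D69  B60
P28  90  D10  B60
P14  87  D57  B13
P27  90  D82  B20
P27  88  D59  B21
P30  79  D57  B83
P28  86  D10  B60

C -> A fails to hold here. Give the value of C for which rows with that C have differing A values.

C=D67: 2 rows → A = P30, P30 ✓
C=D25: 1 row → A = P69 ✓
C=D69: 1 row → A = P44 ✓
C=D10: 2 rows → A = P28, P28 ✓
C=D57: 2 rows → A takes values {P14, P30} — violation
C=D82: 1 row → A = P27 ✓
C=D59: 1 row → A = P27 ✓
The only C value with inconsistent A is C=D57.

D57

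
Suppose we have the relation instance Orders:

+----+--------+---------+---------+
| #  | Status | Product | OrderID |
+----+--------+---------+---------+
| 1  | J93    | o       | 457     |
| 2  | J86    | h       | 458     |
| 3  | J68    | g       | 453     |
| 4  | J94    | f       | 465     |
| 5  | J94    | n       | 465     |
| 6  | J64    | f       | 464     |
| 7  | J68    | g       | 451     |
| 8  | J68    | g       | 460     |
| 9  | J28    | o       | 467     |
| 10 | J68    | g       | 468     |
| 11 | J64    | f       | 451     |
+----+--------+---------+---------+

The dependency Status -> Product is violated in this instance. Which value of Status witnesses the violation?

J94

Status=J93: row 1 → Product = o ✓
Status=J86: row 2 → Product = h ✓
Status=J68: rows 3, 7, 8, 10 → Product = g, g, g, g ✓
Status=J94: rows 4, 5 → Product takes values {f, n} — violation
Status=J64: rows 6, 11 → Product = f, f ✓
Status=J28: row 9 → Product = o ✓
The only Status value with inconsistent Product is Status=J94.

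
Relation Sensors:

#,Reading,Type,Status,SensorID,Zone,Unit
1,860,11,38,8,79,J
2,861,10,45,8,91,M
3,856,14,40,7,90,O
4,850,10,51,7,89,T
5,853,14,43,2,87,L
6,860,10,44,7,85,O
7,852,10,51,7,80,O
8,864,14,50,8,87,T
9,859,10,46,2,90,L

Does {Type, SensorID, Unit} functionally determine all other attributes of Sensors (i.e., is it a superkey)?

No

Rows 6 and 7 have the same {Type, SensorID, Unit} value (Type=10, SensorID=7, Unit=O) but are distinct tuples, so {Type, SensorID, Unit} does not determine every attribute — not a superkey.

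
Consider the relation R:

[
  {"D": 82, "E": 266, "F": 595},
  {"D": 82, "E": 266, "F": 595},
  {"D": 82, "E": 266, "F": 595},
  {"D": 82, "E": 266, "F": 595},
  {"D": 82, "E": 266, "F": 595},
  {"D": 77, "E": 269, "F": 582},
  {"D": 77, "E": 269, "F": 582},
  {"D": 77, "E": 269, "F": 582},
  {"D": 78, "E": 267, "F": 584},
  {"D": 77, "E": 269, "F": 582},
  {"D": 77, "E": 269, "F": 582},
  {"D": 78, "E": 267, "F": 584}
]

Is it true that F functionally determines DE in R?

F=595: 5 rows → {D,E} = (82, 266), (82, 266), (82, 266), (82, 266), (82, 266) ✓
F=582: 5 rows → {D,E} = (77, 269), (77, 269), (77, 269), (77, 269), (77, 269) ✓
F=584: 2 rows → {D,E} = (78, 267), (78, 267) ✓
Every F value is associated with a single DE value, so F -> DE holds.

Yes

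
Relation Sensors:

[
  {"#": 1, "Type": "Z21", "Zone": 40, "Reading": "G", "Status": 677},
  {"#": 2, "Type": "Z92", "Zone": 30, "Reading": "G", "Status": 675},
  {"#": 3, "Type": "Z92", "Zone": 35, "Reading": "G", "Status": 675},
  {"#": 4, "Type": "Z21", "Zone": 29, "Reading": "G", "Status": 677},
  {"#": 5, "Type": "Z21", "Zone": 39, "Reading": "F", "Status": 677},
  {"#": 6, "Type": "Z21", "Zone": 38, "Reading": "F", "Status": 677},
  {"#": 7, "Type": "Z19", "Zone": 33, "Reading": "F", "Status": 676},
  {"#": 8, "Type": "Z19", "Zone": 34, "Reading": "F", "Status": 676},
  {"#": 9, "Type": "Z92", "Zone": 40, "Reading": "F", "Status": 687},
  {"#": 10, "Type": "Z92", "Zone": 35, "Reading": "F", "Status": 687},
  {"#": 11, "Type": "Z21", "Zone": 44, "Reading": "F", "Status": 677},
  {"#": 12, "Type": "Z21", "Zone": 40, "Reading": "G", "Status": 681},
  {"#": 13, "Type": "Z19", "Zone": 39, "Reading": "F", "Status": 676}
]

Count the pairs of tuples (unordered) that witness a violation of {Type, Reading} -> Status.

(Type=Z21, Reading=G): violating pairs (1,12), (4,12) — 2 pairs.
(Type=Z92, Reading=G): all 2 rows agree on Status — 0 pairs.
(Type=Z21, Reading=F): all 3 rows agree on Status — 0 pairs.
(Type=Z19, Reading=F): all 3 rows agree on Status — 0 pairs.
(Type=Z92, Reading=F): all 2 rows agree on Status — 0 pairs.

2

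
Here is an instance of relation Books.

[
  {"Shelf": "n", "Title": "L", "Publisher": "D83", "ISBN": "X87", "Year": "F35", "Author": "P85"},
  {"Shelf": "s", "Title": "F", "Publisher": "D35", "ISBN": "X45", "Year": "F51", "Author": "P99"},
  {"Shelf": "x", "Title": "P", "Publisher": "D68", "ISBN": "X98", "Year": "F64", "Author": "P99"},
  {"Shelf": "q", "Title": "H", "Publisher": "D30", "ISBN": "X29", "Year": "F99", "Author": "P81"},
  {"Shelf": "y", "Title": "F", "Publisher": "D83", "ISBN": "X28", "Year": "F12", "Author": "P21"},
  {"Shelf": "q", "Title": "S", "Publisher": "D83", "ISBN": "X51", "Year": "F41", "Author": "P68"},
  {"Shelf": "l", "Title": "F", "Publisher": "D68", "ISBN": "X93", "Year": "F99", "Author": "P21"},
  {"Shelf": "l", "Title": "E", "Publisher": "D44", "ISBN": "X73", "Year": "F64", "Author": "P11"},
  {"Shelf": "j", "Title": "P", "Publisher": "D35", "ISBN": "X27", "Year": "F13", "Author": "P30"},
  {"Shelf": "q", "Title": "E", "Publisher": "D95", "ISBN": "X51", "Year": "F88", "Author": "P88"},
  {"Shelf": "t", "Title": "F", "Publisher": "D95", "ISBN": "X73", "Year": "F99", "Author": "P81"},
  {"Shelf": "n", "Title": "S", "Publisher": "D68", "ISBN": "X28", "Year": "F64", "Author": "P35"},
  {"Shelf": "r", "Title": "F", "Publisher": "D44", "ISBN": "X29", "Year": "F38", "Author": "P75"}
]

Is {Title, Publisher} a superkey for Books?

Yes

All 13 rows have distinct {Title, Publisher} values, so {Title, Publisher} → (all attributes) holds and {Title, Publisher} is a superkey.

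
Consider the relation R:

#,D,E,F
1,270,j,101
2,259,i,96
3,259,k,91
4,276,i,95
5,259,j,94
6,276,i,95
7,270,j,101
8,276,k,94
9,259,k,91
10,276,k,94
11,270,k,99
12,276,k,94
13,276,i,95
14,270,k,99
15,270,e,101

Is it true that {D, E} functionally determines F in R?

(D=270, E=j): rows 1, 7 → F = 101, 101 ✓
(D=259, E=i): row 2 → F = 96 ✓
(D=259, E=k): rows 3, 9 → F = 91, 91 ✓
(D=276, E=i): rows 4, 6, 13 → F = 95, 95, 95 ✓
(D=259, E=j): row 5 → F = 94 ✓
(D=276, E=k): rows 8, 10, 12 → F = 94, 94, 94 ✓
(D=270, E=k): rows 11, 14 → F = 99, 99 ✓
(D=270, E=e): row 15 → F = 101 ✓
Every {D, E} value is associated with a single F value, so {D, E} → F holds.

Yes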